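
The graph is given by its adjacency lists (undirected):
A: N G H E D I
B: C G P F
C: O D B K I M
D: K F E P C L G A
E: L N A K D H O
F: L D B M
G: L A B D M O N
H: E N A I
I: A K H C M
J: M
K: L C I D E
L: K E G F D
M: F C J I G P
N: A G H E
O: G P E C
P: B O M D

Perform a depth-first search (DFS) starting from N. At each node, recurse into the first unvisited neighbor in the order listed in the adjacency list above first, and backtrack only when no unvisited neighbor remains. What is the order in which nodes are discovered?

N -> A -> G -> L -> K -> C -> O -> P -> B -> F -> D -> E -> H -> I -> M -> J

Visit N
N → A
A → G
G → L
L → K
K → C
C → O
O → P
P → B
B → F
F → D
D → E
E → H
H → I
I → M
M → J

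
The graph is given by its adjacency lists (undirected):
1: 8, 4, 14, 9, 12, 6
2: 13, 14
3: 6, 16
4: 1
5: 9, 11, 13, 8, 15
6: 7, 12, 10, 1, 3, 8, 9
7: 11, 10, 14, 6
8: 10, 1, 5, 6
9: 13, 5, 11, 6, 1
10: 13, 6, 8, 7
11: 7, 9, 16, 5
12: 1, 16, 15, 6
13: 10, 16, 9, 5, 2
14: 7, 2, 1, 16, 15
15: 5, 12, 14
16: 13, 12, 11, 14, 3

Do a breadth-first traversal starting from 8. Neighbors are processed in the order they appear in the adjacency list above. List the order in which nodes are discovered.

8, 10, 1, 5, 6, 13, 7, 4, 14, 9, 12, 11, 15, 3, 16, 2

Visit 8; enqueue 10, 1, 5, 6 → queue [10, 1, 5, 6]
Visit 10; enqueue 13, 7 → queue [1, 5, 6, 13, 7]
Visit 1; enqueue 4, 14, 9, 12 → queue [5, 6, 13, 7, 4, 14, 9, 12]
Visit 5; enqueue 11, 15 → queue [6, 13, 7, 4, 14, 9, 12, 11, 15]
Visit 6; enqueue 3 → queue [13, 7, 4, 14, 9, 12, 11, 15, 3]
Visit 13; enqueue 16, 2 → queue [7, 4, 14, 9, 12, 11, 15, 3, 16, 2]
Visit 7 → queue [4, 14, 9, 12, 11, 15, 3, 16, 2]
Visit 4 → queue [14, 9, 12, 11, 15, 3, 16, 2]
Visit 14 → queue [9, 12, 11, 15, 3, 16, 2]
Visit 9 → queue [12, 11, 15, 3, 16, 2]
Visit 12 → queue [11, 15, 3, 16, 2]
Visit 11 → queue [15, 3, 16, 2]
Visit 15 → queue [3, 16, 2]
Visit 3 → queue [16, 2]
Visit 16 → queue [2]
Visit 2 → queue []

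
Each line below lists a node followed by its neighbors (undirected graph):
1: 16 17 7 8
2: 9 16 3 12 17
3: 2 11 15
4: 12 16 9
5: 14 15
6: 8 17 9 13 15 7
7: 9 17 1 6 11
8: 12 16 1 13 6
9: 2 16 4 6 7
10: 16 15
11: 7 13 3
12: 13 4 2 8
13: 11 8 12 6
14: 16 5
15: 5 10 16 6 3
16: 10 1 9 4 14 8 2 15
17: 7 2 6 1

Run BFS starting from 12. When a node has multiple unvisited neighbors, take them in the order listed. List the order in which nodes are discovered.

12 → 13 → 4 → 2 → 8 → 11 → 6 → 16 → 9 → 3 → 17 → 1 → 7 → 15 → 10 → 14 → 5

Visit 12; enqueue 13, 4, 2, 8 → queue [13, 4, 2, 8]
Visit 13; enqueue 11, 6 → queue [4, 2, 8, 11, 6]
Visit 4; enqueue 16, 9 → queue [2, 8, 11, 6, 16, 9]
Visit 2; enqueue 3, 17 → queue [8, 11, 6, 16, 9, 3, 17]
Visit 8; enqueue 1 → queue [11, 6, 16, 9, 3, 17, 1]
Visit 11; enqueue 7 → queue [6, 16, 9, 3, 17, 1, 7]
Visit 6; enqueue 15 → queue [16, 9, 3, 17, 1, 7, 15]
Visit 16; enqueue 10, 14 → queue [9, 3, 17, 1, 7, 15, 10, 14]
Visit 9 → queue [3, 17, 1, 7, 15, 10, 14]
Visit 3 → queue [17, 1, 7, 15, 10, 14]
Visit 17 → queue [1, 7, 15, 10, 14]
Visit 1 → queue [7, 15, 10, 14]
Visit 7 → queue [15, 10, 14]
Visit 15; enqueue 5 → queue [10, 14, 5]
Visit 10 → queue [14, 5]
Visit 14 → queue [5]
Visit 5 → queue []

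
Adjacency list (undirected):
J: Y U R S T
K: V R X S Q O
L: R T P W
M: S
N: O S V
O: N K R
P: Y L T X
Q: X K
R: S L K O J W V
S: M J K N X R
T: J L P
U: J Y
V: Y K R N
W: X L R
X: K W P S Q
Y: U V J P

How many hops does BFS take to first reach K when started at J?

Level 0: J
Level 1: R, S, T, U, Y
Level 2: K, L, M, N, O, P, V, W, X
Level 3: Q
K first appears at level 2.

2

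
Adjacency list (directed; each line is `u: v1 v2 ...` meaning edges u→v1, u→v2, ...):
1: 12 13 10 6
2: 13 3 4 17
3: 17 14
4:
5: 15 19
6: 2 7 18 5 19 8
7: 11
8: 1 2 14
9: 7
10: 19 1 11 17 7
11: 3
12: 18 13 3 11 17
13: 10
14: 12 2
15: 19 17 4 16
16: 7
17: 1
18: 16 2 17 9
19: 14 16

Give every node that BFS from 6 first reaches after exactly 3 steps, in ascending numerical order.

Level 0: 6
Level 1: 2, 5, 7, 8, 18, 19
Level 2: 1, 3, 4, 9, 11, 13, 14, 15, 16, 17
Level 3: 10, 12

10, 12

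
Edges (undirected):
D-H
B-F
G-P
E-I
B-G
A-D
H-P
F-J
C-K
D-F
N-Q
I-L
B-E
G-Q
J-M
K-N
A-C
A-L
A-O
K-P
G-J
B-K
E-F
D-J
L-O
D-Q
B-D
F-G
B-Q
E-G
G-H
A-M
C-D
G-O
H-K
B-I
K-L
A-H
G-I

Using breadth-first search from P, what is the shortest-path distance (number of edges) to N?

2

Level 0: P
Level 1: G, H, K
Level 2: A, B, C, D, E, F, I, J, L, N, O, Q
Level 3: M
N first appears at level 2.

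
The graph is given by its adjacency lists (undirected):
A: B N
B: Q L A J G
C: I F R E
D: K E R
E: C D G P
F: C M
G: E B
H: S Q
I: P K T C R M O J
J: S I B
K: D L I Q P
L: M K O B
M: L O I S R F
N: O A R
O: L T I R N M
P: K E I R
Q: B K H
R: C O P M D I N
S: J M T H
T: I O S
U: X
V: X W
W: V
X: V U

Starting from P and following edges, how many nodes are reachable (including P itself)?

20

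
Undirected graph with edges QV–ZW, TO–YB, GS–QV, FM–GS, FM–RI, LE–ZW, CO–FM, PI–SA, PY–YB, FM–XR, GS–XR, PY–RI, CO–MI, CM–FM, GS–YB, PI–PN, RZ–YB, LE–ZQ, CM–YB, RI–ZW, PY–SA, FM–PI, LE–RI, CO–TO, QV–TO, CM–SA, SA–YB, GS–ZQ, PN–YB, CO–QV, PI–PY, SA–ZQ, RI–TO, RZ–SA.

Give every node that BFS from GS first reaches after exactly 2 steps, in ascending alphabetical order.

Level 0: GS
Level 1: FM, QV, XR, YB, ZQ
Level 2: CM, CO, LE, PI, PN, PY, RI, RZ, SA, TO, ZW
Level 3: MI

CM, CO, LE, PI, PN, PY, RI, RZ, SA, TO, ZW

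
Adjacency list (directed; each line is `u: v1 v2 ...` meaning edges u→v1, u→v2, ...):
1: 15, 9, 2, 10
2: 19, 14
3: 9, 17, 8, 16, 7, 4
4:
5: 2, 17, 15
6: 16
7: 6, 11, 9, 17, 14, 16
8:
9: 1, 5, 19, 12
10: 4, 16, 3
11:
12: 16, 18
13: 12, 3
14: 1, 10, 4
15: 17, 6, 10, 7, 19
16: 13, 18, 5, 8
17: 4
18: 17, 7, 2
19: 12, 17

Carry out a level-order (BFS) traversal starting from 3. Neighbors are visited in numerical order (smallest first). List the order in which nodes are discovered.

Visit 3; enqueue 4, 7, 8, 9, 16, 17 → queue [4, 7, 8, 9, 16, 17]
Visit 4 → queue [7, 8, 9, 16, 17]
Visit 7; enqueue 6, 11, 14 → queue [8, 9, 16, 17, 6, 11, 14]
Visit 8 → queue [9, 16, 17, 6, 11, 14]
Visit 9; enqueue 1, 5, 12, 19 → queue [16, 17, 6, 11, 14, 1, 5, 12, 19]
Visit 16; enqueue 13, 18 → queue [17, 6, 11, 14, 1, 5, 12, 19, 13, 18]
Visit 17 → queue [6, 11, 14, 1, 5, 12, 19, 13, 18]
Visit 6 → queue [11, 14, 1, 5, 12, 19, 13, 18]
Visit 11 → queue [14, 1, 5, 12, 19, 13, 18]
Visit 14; enqueue 10 → queue [1, 5, 12, 19, 13, 18, 10]
Visit 1; enqueue 2, 15 → queue [5, 12, 19, 13, 18, 10, 2, 15]
Visit 5 → queue [12, 19, 13, 18, 10, 2, 15]
Visit 12 → queue [19, 13, 18, 10, 2, 15]
Visit 19 → queue [13, 18, 10, 2, 15]
Visit 13 → queue [18, 10, 2, 15]
Visit 18 → queue [10, 2, 15]
Visit 10 → queue [2, 15]
Visit 2 → queue [15]
Visit 15 → queue []

3 4 7 8 9 16 17 6 11 14 1 5 12 19 13 18 10 2 15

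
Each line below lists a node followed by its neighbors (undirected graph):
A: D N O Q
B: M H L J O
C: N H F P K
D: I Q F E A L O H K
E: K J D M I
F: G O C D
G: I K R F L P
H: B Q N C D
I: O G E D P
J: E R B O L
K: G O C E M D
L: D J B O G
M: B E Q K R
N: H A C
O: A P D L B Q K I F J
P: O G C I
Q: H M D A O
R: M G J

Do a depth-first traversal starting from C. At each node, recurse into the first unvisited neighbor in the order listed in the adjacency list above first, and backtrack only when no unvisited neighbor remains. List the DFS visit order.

C N H B M E K G I O A D Q F L J R P

Visit C
C → N
N → H
H → B
B → M
M → E
E → K
K → G
G → I
I → O
O → A
A → D
D → Q
D → F
D → L
L → J
J → R
O → P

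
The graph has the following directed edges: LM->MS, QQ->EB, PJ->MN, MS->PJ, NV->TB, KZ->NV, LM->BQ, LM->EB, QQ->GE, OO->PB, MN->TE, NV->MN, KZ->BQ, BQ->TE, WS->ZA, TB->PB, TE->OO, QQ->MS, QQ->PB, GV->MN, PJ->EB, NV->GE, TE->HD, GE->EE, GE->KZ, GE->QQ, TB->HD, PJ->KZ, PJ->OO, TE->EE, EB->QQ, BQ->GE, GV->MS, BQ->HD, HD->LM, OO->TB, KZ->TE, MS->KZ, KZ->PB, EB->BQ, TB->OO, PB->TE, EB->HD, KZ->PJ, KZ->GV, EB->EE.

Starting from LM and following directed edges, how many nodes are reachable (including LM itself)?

17

BFS from LM visits: LM, BQ, EB, MS, GE, HD, TE, EE, QQ, KZ, PJ, OO, PB, GV, NV, MN, TB
Reachable nodes: 17 of 19 total.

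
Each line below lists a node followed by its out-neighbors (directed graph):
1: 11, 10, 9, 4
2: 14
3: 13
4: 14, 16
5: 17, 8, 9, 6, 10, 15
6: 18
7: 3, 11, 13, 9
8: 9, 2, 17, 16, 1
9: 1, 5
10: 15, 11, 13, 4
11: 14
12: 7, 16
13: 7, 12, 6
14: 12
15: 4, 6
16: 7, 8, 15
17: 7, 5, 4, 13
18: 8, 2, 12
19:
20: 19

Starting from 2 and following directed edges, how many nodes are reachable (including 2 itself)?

18

BFS from 2 visits: 2, 14, 12, 16, 7, 15, 8, 13, 11, 9, 3, 6, 4, 17, 1, 5, 18, 10
Reachable nodes: 18 of 20 total.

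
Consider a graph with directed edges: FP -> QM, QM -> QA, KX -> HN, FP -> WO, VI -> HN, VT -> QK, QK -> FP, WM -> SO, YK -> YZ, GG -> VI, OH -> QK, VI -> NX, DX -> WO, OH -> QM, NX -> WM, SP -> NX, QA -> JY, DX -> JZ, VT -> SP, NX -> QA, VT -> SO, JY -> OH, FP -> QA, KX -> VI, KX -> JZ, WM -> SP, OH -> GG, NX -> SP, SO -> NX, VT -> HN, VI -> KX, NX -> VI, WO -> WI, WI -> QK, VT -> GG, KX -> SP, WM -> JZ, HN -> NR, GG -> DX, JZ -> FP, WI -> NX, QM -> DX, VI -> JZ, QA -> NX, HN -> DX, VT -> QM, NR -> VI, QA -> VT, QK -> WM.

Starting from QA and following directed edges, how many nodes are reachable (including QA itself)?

BFS from QA visits: QA, JY, NX, VT, OH, SP, VI, WM, GG, HN, QK, QM, SO, JZ, KX, DX, NR, FP, WO, WI
Reachable nodes: 20 of 22 total.

20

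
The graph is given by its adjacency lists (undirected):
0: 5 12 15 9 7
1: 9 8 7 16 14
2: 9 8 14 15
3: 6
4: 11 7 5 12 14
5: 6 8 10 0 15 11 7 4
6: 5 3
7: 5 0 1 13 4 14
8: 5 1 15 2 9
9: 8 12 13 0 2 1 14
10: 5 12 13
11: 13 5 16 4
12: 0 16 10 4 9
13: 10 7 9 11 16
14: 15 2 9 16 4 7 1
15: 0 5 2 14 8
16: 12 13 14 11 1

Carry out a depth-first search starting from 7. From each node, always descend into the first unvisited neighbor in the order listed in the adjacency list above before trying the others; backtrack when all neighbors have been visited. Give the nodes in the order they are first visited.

Visit 7
7 → 5
5 → 6
6 → 3
5 → 8
8 → 1
1 → 9
9 → 12
12 → 0
0 → 15
15 → 2
2 → 14
14 → 16
16 → 13
13 → 10
13 → 11
11 → 4

7, 5, 6, 3, 8, 1, 9, 12, 0, 15, 2, 14, 16, 13, 10, 11, 4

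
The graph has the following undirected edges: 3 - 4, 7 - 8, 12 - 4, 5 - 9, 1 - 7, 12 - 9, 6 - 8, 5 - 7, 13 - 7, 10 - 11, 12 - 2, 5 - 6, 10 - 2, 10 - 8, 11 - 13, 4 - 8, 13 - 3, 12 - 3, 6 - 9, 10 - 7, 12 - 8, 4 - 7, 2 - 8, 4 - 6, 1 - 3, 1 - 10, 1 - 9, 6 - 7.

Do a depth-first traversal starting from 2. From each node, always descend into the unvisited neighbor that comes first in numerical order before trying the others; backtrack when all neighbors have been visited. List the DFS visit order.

2, 8, 4, 3, 1, 7, 5, 6, 9, 12, 10, 11, 13

Visit 2
2 → 8
8 → 4
4 → 3
3 → 1
1 → 7
7 → 5
5 → 6
6 → 9
9 → 12
7 → 10
10 → 11
11 → 13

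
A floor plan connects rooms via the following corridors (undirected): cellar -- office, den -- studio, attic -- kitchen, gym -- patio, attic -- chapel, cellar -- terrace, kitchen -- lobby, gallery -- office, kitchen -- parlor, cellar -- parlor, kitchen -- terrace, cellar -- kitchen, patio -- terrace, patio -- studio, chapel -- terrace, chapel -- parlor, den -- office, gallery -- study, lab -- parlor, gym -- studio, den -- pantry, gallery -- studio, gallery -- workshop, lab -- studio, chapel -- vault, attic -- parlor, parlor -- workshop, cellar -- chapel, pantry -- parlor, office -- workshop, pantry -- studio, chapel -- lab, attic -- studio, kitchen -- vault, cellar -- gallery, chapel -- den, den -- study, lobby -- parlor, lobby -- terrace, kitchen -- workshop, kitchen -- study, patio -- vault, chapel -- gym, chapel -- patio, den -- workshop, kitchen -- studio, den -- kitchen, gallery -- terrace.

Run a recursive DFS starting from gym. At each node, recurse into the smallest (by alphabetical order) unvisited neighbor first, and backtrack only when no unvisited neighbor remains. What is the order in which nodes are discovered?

gym -> chapel -> attic -> kitchen -> cellar -> gallery -> office -> den -> pantry -> parlor -> lab -> studio -> patio -> terrace -> lobby -> vault -> workshop -> study

Visit gym
gym → chapel
chapel → attic
attic → kitchen
kitchen → cellar
cellar → gallery
gallery → office
office → den
den → pantry
pantry → parlor
parlor → lab
lab → studio
studio → patio
patio → terrace
terrace → lobby
patio → vault
parlor → workshop
den → study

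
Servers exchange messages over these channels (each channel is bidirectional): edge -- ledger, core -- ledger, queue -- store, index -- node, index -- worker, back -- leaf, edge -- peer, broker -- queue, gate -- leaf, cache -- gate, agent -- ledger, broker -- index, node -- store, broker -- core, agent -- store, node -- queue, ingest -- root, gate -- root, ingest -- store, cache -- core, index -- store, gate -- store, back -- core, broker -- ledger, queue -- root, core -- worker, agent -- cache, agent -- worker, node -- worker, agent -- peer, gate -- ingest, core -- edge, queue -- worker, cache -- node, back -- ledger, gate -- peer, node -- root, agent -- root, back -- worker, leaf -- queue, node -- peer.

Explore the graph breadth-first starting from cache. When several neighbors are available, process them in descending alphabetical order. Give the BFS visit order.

Visit cache; enqueue node, gate, core, agent → queue [node, gate, core, agent]
Visit node; enqueue worker, store, root, queue, peer, index → queue [gate, core, agent, worker, store, root, queue, peer, index]
Visit gate; enqueue leaf, ingest → queue [core, agent, worker, store, root, queue, peer, index, leaf, ingest]
Visit core; enqueue ledger, edge, broker, back → queue [agent, worker, store, root, queue, peer, index, leaf, ingest, ledger, edge, broker, back]
Visit agent → queue [worker, store, root, queue, peer, index, leaf, ingest, ledger, edge, broker, back]
Visit worker → queue [store, root, queue, peer, index, leaf, ingest, ledger, edge, broker, back]
Visit store → queue [root, queue, peer, index, leaf, ingest, ledger, edge, broker, back]
Visit root → queue [queue, peer, index, leaf, ingest, ledger, edge, broker, back]
Visit queue → queue [peer, index, leaf, ingest, ledger, edge, broker, back]
Visit peer → queue [index, leaf, ingest, ledger, edge, broker, back]
Visit index → queue [leaf, ingest, ledger, edge, broker, back]
Visit leaf → queue [ingest, ledger, edge, broker, back]
Visit ingest → queue [ledger, edge, broker, back]
Visit ledger → queue [edge, broker, back]
Visit edge → queue [broker, back]
Visit broker → queue [back]
Visit back → queue []

cache -> node -> gate -> core -> agent -> worker -> store -> root -> queue -> peer -> index -> leaf -> ingest -> ledger -> edge -> broker -> back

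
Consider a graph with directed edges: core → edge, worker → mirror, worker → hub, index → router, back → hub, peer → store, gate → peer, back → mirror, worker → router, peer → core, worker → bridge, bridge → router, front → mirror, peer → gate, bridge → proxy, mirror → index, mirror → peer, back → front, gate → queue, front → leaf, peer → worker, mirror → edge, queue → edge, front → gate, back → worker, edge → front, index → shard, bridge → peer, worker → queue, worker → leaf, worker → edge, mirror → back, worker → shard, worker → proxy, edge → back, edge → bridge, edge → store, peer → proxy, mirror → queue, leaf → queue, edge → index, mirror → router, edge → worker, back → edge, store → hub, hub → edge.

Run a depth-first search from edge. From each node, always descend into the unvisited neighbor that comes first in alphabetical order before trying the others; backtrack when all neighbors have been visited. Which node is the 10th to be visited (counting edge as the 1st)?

worker

Visit edge
edge → back
back → front
front → gate
gate → peer
peer → core
peer → proxy
peer → store
store → hub
peer → worker
worker → bridge
bridge → router
worker → leaf
leaf → queue
worker → mirror
mirror → index
index → shard

Visit order: edge, back, front, gate, peer, core, proxy, store, hub, worker, bridge, router, leaf, queue, mirror, index, shard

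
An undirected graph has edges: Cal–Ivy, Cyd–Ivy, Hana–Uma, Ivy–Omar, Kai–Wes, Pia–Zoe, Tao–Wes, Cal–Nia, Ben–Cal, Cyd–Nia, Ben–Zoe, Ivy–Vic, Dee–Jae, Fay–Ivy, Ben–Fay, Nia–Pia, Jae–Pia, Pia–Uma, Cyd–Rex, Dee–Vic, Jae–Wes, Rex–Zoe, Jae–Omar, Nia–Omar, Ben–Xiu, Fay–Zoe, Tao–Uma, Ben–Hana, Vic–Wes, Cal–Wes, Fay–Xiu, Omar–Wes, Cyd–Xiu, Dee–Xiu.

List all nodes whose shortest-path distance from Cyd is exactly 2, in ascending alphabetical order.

Ben, Cal, Dee, Fay, Omar, Pia, Vic, Zoe

Level 0: Cyd
Level 1: Ivy, Nia, Rex, Xiu
Level 2: Ben, Cal, Dee, Fay, Omar, Pia, Vic, Zoe
Level 3: Hana, Jae, Uma, Wes
Level 4: Kai, Tao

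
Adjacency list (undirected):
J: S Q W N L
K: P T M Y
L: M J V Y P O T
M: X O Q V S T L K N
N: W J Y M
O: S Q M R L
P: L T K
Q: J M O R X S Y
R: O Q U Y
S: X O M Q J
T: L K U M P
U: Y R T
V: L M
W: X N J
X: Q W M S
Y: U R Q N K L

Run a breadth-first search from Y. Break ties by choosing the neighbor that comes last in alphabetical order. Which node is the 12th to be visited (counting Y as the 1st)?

Visit Y; enqueue U, R, Q, N, L, K → queue [U, R, Q, N, L, K]
Visit U; enqueue T → queue [R, Q, N, L, K, T]
Visit R; enqueue O → queue [Q, N, L, K, T, O]
Visit Q; enqueue X, S, M, J → queue [N, L, K, T, O, X, S, M, J]
Visit N; enqueue W → queue [L, K, T, O, X, S, M, J, W]
Visit L; enqueue V, P → queue [K, T, O, X, S, M, J, W, V, P]
Visit K → queue [T, O, X, S, M, J, W, V, P]
Visit T → queue [O, X, S, M, J, W, V, P]
Visit O → queue [X, S, M, J, W, V, P]
Visit X → queue [S, M, J, W, V, P]
Visit S → queue [M, J, W, V, P]
Visit M → queue [J, W, V, P]
Visit J → queue [W, V, P]
Visit W → queue [V, P]
Visit V → queue [P]
Visit P → queue []

Visit order: Y, U, R, Q, N, L, K, T, O, X, S, M, J, W, V, P

M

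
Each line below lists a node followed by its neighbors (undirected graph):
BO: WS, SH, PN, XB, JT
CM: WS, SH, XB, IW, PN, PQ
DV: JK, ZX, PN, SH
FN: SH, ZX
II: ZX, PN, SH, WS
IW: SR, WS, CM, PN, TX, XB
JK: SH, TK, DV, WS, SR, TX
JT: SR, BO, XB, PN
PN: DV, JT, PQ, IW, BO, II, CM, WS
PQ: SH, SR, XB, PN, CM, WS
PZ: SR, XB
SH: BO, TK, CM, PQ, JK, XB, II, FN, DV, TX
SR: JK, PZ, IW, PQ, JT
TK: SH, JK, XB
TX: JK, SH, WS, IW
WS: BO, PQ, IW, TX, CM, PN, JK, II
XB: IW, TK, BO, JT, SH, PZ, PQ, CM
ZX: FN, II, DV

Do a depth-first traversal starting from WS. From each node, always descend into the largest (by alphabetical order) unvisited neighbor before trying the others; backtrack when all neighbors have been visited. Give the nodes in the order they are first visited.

WS TX SH XB TK JK SR PZ PQ PN JT BO IW CM II ZX FN DV

Visit WS
WS → TX
TX → SH
SH → XB
XB → TK
TK → JK
JK → SR
SR → PZ
SR → PQ
PQ → PN
PN → JT
JT → BO
PN → IW
IW → CM
PN → II
II → ZX
ZX → FN
ZX → DV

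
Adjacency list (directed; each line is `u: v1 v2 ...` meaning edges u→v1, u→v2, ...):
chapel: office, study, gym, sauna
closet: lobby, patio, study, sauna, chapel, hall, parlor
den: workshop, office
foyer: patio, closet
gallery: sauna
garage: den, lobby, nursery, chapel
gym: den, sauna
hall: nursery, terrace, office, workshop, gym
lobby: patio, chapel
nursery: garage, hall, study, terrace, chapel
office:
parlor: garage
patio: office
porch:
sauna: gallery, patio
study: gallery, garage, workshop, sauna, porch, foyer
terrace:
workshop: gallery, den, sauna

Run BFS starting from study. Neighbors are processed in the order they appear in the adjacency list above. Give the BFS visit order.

Visit study; enqueue gallery, garage, workshop, sauna, porch, foyer → queue [gallery, garage, workshop, sauna, porch, foyer]
Visit gallery → queue [garage, workshop, sauna, porch, foyer]
Visit garage; enqueue den, lobby, nursery, chapel → queue [workshop, sauna, porch, foyer, den, lobby, nursery, chapel]
Visit workshop → queue [sauna, porch, foyer, den, lobby, nursery, chapel]
Visit sauna; enqueue patio → queue [porch, foyer, den, lobby, nursery, chapel, patio]
Visit porch → queue [foyer, den, lobby, nursery, chapel, patio]
Visit foyer; enqueue closet → queue [den, lobby, nursery, chapel, patio, closet]
Visit den; enqueue office → queue [lobby, nursery, chapel, patio, closet, office]
Visit lobby → queue [nursery, chapel, patio, closet, office]
Visit nursery; enqueue hall, terrace → queue [chapel, patio, closet, office, hall, terrace]
Visit chapel; enqueue gym → queue [patio, closet, office, hall, terrace, gym]
Visit patio → queue [closet, office, hall, terrace, gym]
Visit closet; enqueue parlor → queue [office, hall, terrace, gym, parlor]
Visit office → queue [hall, terrace, gym, parlor]
Visit hall → queue [terrace, gym, parlor]
Visit terrace → queue [gym, parlor]
Visit gym → queue [parlor]
Visit parlor → queue []

study, gallery, garage, workshop, sauna, porch, foyer, den, lobby, nursery, chapel, patio, closet, office, hall, terrace, gym, parlor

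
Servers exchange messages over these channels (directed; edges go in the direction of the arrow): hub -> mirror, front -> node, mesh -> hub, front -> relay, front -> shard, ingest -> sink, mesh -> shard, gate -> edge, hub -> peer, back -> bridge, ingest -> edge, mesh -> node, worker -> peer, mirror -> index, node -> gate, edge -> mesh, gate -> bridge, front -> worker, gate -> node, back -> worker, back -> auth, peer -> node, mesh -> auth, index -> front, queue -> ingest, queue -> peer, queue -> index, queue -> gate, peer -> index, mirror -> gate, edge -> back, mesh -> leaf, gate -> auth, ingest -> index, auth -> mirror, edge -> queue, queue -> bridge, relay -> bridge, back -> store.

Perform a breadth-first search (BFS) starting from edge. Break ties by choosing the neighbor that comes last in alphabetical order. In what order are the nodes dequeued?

Visit edge; enqueue queue, mesh, back → queue [queue, mesh, back]
Visit queue; enqueue peer, ingest, index, gate, bridge → queue [mesh, back, peer, ingest, index, gate, bridge]
Visit mesh; enqueue shard, node, leaf, hub, auth → queue [back, peer, ingest, index, gate, bridge, shard, node, leaf, hub, auth]
Visit back; enqueue worker, store → queue [peer, ingest, index, gate, bridge, shard, node, leaf, hub, auth, worker, store]
Visit peer → queue [ingest, index, gate, bridge, shard, node, leaf, hub, auth, worker, store]
Visit ingest; enqueue sink → queue [index, gate, bridge, shard, node, leaf, hub, auth, worker, store, sink]
Visit index; enqueue front → queue [gate, bridge, shard, node, leaf, hub, auth, worker, store, sink, front]
Visit gate → queue [bridge, shard, node, leaf, hub, auth, worker, store, sink, front]
Visit bridge → queue [shard, node, leaf, hub, auth, worker, store, sink, front]
Visit shard → queue [node, leaf, hub, auth, worker, store, sink, front]
Visit node → queue [leaf, hub, auth, worker, store, sink, front]
Visit leaf → queue [hub, auth, worker, store, sink, front]
Visit hub; enqueue mirror → queue [auth, worker, store, sink, front, mirror]
Visit auth → queue [worker, store, sink, front, mirror]
Visit worker → queue [store, sink, front, mirror]
Visit store → queue [sink, front, mirror]
Visit sink → queue [front, mirror]
Visit front; enqueue relay → queue [mirror, relay]
Visit mirror → queue [relay]
Visit relay → queue []

edge -> queue -> mesh -> back -> peer -> ingest -> index -> gate -> bridge -> shard -> node -> leaf -> hub -> auth -> worker -> store -> sink -> front -> mirror -> relay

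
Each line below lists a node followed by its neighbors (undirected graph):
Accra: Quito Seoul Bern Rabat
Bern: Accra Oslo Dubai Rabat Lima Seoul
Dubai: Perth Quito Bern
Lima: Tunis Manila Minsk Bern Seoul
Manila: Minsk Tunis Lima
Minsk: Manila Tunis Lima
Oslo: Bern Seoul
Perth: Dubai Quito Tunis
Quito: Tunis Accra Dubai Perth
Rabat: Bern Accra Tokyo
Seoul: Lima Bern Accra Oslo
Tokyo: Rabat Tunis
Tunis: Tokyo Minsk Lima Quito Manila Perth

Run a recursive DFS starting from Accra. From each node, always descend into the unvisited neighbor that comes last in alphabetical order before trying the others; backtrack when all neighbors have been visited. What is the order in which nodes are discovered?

Visit Accra
Accra → Seoul
Seoul → Oslo
Oslo → Bern
Bern → Rabat
Rabat → Tokyo
Tokyo → Tunis
Tunis → Quito
Quito → Perth
Perth → Dubai
Tunis → Minsk
Minsk → Manila
Manila → Lima

Accra, Seoul, Oslo, Bern, Rabat, Tokyo, Tunis, Quito, Perth, Dubai, Minsk, Manila, Lima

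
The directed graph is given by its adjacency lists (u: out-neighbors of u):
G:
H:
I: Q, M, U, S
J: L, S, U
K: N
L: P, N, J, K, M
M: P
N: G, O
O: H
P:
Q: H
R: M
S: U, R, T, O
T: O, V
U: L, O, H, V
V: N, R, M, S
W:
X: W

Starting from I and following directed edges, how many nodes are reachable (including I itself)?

BFS from I visits: I, U, S, Q, M, V, O, L, H, T, R, P, N, K, J, G
Reachable nodes: 16 of 18 total.

16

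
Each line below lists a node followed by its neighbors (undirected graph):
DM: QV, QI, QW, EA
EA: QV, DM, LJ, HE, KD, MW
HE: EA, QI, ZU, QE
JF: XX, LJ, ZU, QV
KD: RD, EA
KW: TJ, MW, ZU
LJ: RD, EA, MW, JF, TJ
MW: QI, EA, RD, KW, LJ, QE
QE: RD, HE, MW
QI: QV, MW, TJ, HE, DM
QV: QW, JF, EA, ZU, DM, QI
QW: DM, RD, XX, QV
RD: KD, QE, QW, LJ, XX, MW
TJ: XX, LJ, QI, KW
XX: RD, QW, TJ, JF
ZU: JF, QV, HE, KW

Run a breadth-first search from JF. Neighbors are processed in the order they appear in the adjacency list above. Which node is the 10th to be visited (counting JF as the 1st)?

Visit JF; enqueue XX, LJ, ZU, QV → queue [XX, LJ, ZU, QV]
Visit XX; enqueue RD, QW, TJ → queue [LJ, ZU, QV, RD, QW, TJ]
Visit LJ; enqueue EA, MW → queue [ZU, QV, RD, QW, TJ, EA, MW]
Visit ZU; enqueue HE, KW → queue [QV, RD, QW, TJ, EA, MW, HE, KW]
Visit QV; enqueue DM, QI → queue [RD, QW, TJ, EA, MW, HE, KW, DM, QI]
Visit RD; enqueue KD, QE → queue [QW, TJ, EA, MW, HE, KW, DM, QI, KD, QE]
Visit QW → queue [TJ, EA, MW, HE, KW, DM, QI, KD, QE]
Visit TJ → queue [EA, MW, HE, KW, DM, QI, KD, QE]
Visit EA → queue [MW, HE, KW, DM, QI, KD, QE]
Visit MW → queue [HE, KW, DM, QI, KD, QE]
Visit HE → queue [KW, DM, QI, KD, QE]
Visit KW → queue [DM, QI, KD, QE]
Visit DM → queue [QI, KD, QE]
Visit QI → queue [KD, QE]
Visit KD → queue [QE]
Visit QE → queue []

Visit order: JF, XX, LJ, ZU, QV, RD, QW, TJ, EA, MW, HE, KW, DM, QI, KD, QE

MW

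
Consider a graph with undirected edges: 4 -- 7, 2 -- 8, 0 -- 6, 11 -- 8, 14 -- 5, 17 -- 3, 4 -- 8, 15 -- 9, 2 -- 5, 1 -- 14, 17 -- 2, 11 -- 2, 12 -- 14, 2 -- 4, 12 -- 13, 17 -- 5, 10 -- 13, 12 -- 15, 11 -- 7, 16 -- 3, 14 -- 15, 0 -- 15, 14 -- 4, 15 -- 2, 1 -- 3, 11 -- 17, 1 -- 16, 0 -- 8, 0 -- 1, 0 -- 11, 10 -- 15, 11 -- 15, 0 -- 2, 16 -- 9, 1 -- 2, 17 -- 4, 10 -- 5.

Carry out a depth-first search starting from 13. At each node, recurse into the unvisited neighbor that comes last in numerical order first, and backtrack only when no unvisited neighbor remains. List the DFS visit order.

Visit 13
13 → 12
12 → 15
15 → 14
14 → 5
5 → 17
17 → 11
11 → 8
8 → 4
4 → 7
4 → 2
2 → 1
1 → 16
16 → 9
16 → 3
1 → 0
0 → 6
5 → 10

13, 12, 15, 14, 5, 17, 11, 8, 4, 7, 2, 1, 16, 9, 3, 0, 6, 10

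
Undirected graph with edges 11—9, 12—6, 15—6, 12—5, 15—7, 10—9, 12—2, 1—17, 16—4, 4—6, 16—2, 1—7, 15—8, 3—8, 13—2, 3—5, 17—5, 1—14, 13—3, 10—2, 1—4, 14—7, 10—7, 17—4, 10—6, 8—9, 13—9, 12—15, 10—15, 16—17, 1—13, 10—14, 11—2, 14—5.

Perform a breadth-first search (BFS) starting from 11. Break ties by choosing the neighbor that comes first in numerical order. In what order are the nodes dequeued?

Visit 11; enqueue 2, 9 → queue [2, 9]
Visit 2; enqueue 10, 12, 13, 16 → queue [9, 10, 12, 13, 16]
Visit 9; enqueue 8 → queue [10, 12, 13, 16, 8]
Visit 10; enqueue 6, 7, 14, 15 → queue [12, 13, 16, 8, 6, 7, 14, 15]
Visit 12; enqueue 5 → queue [13, 16, 8, 6, 7, 14, 15, 5]
Visit 13; enqueue 1, 3 → queue [16, 8, 6, 7, 14, 15, 5, 1, 3]
Visit 16; enqueue 4, 17 → queue [8, 6, 7, 14, 15, 5, 1, 3, 4, 17]
Visit 8 → queue [6, 7, 14, 15, 5, 1, 3, 4, 17]
Visit 6 → queue [7, 14, 15, 5, 1, 3, 4, 17]
Visit 7 → queue [14, 15, 5, 1, 3, 4, 17]
Visit 14 → queue [15, 5, 1, 3, 4, 17]
Visit 15 → queue [5, 1, 3, 4, 17]
Visit 5 → queue [1, 3, 4, 17]
Visit 1 → queue [3, 4, 17]
Visit 3 → queue [4, 17]
Visit 4 → queue [17]
Visit 17 → queue []

11 -> 2 -> 9 -> 10 -> 12 -> 13 -> 16 -> 8 -> 6 -> 7 -> 14 -> 15 -> 5 -> 1 -> 3 -> 4 -> 17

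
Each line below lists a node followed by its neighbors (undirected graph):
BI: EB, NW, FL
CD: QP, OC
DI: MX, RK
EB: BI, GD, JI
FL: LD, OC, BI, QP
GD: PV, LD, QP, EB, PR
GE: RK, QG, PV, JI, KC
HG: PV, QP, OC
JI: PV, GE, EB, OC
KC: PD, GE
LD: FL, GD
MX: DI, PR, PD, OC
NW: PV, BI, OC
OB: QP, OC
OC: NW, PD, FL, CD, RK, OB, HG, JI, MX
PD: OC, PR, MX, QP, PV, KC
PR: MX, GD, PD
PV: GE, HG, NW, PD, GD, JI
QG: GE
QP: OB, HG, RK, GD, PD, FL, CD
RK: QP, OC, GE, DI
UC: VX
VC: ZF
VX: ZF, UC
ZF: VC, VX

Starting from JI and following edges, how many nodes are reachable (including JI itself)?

21

BFS from JI visits: JI, EB, GE, OC, PV, BI, GD, KC, QG, RK, CD, FL, HG, MX, NW, OB, PD, LD, PR, QP, DI
Reachable nodes: 21 of 25 total.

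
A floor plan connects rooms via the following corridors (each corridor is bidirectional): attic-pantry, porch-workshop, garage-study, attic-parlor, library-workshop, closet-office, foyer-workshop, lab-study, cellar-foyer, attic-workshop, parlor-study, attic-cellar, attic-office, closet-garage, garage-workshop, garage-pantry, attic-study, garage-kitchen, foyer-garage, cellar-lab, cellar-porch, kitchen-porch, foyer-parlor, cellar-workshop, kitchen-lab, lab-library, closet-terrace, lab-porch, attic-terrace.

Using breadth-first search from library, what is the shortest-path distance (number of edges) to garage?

Level 0: library
Level 1: lab, workshop
Level 2: attic, cellar, foyer, garage, kitchen, porch, study
Level 3: closet, office, pantry, parlor, terrace
garage first appears at level 2.

2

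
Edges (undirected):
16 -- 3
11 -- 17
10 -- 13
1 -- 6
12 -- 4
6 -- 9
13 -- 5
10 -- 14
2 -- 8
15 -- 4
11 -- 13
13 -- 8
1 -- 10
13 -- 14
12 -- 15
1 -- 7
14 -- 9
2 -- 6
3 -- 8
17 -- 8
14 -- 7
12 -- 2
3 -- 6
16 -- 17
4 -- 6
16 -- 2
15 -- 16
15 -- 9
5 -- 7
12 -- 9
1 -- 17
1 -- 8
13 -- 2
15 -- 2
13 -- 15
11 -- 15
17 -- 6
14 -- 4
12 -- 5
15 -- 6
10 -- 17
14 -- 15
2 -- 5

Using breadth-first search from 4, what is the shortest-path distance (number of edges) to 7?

2

Level 0: 4
Level 1: 6, 12, 14, 15
Level 2: 1, 2, 3, 5, 7, 9, 10, 11, 13, 16, 17
Level 3: 8
7 first appears at level 2.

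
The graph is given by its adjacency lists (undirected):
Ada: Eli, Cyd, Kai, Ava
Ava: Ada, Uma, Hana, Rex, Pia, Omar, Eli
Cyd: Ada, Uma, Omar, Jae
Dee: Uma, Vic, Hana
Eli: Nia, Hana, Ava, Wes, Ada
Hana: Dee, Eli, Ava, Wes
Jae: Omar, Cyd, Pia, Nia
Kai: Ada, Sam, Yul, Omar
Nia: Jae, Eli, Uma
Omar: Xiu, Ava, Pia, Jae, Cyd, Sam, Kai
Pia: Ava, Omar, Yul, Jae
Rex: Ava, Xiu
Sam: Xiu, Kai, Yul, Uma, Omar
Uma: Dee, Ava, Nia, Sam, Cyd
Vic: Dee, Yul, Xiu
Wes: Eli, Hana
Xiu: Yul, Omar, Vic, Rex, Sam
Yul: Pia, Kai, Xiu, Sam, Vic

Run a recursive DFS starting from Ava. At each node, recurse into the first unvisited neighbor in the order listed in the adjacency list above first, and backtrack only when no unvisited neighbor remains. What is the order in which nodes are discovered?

Ava → Ada → Eli → Nia → Jae → Omar → Xiu → Yul → Pia → Kai → Sam → Uma → Dee → Vic → Hana → Wes → Cyd → Rex

Visit Ava
Ava → Ada
Ada → Eli
Eli → Nia
Nia → Jae
Jae → Omar
Omar → Xiu
Xiu → Yul
Yul → Pia
Yul → Kai
Kai → Sam
Sam → Uma
Uma → Dee
Dee → Vic
Dee → Hana
Hana → Wes
Uma → Cyd
Xiu → Rex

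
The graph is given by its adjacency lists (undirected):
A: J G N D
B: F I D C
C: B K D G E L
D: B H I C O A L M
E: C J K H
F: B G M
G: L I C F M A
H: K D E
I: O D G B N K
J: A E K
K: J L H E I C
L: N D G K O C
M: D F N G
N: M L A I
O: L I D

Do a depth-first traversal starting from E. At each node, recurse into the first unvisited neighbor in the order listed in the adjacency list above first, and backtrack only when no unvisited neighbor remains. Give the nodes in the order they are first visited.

Visit E
E → C
C → B
B → F
F → G
G → L
L → N
N → M
M → D
D → H
H → K
K → J
J → A
K → I
I → O

E, C, B, F, G, L, N, M, D, H, K, J, A, I, O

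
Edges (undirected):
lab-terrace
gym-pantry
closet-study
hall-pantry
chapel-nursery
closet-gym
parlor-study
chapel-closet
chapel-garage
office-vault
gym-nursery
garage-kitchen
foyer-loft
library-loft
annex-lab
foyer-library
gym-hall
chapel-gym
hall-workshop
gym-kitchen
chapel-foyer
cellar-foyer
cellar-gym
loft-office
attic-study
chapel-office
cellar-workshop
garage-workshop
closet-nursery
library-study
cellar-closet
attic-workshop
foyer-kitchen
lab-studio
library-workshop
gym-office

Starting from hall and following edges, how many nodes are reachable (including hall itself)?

18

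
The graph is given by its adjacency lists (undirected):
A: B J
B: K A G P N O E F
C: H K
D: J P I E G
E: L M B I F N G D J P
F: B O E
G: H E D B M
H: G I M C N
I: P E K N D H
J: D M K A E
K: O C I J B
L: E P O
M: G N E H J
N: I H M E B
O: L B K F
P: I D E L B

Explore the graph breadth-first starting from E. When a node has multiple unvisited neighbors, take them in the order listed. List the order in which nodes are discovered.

E -> L -> M -> B -> I -> F -> N -> G -> D -> J -> P -> O -> H -> K -> A -> C

Visit E; enqueue L, M, B, I, F, N, G, D, J, P → queue [L, M, B, I, F, N, G, D, J, P]
Visit L; enqueue O → queue [M, B, I, F, N, G, D, J, P, O]
Visit M; enqueue H → queue [B, I, F, N, G, D, J, P, O, H]
Visit B; enqueue K, A → queue [I, F, N, G, D, J, P, O, H, K, A]
Visit I → queue [F, N, G, D, J, P, O, H, K, A]
Visit F → queue [N, G, D, J, P, O, H, K, A]
Visit N → queue [G, D, J, P, O, H, K, A]
Visit G → queue [D, J, P, O, H, K, A]
Visit D → queue [J, P, O, H, K, A]
Visit J → queue [P, O, H, K, A]
Visit P → queue [O, H, K, A]
Visit O → queue [H, K, A]
Visit H; enqueue C → queue [K, A, C]
Visit K → queue [A, C]
Visit A → queue [C]
Visit C → queue []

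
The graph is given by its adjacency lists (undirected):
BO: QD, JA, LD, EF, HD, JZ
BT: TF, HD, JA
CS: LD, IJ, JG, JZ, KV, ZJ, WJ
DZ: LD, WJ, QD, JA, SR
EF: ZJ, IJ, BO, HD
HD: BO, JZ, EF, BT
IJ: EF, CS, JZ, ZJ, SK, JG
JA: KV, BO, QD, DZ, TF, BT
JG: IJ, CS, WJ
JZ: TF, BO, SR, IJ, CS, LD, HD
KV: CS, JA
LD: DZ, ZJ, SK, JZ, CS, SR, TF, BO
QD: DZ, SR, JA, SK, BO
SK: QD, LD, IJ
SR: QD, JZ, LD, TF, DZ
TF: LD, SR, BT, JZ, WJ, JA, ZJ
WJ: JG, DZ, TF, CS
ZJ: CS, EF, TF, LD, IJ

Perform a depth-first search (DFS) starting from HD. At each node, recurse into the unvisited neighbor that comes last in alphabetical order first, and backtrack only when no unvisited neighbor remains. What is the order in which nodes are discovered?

Visit HD
HD → JZ
JZ → TF
TF → ZJ
ZJ → LD
LD → SR
SR → QD
QD → SK
SK → IJ
IJ → JG
JG → WJ
WJ → DZ
DZ → JA
JA → KV
KV → CS
JA → BT
JA → BO
BO → EF

HD -> JZ -> TF -> ZJ -> LD -> SR -> QD -> SK -> IJ -> JG -> WJ -> DZ -> JA -> KV -> CS -> BT -> BO -> EF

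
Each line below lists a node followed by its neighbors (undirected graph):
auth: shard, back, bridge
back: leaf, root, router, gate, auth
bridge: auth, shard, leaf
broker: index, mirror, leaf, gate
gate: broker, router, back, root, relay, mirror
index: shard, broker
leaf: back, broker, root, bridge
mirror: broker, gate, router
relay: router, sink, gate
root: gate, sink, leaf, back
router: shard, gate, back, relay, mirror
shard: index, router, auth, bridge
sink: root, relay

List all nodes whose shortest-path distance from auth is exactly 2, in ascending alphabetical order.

gate, index, leaf, root, router

Level 0: auth
Level 1: back, bridge, shard
Level 2: gate, index, leaf, root, router
Level 3: broker, mirror, relay, sink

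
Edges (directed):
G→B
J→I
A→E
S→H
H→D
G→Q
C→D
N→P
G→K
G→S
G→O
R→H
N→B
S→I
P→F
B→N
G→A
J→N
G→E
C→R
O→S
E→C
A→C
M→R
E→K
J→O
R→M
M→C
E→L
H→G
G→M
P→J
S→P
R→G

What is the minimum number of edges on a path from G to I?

Level 0: G
Level 1: A, B, E, K, M, O, Q, S
Level 2: C, H, I, L, N, P, R
Level 3: D, F, J
I first appears at level 2.

2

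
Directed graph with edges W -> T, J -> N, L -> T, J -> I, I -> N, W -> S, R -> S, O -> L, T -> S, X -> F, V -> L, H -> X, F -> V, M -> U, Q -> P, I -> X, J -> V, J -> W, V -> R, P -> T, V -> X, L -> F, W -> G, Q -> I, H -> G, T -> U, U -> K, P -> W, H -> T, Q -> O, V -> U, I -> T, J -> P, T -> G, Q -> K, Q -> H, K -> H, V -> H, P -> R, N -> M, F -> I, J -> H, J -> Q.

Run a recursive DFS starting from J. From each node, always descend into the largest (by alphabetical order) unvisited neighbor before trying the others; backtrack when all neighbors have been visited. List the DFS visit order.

Visit J
J → W
W → T
T → U
U → K
K → H
H → X
X → F
F → V
V → R
R → S
V → L
F → I
I → N
N → M
H → G
J → Q
Q → P
Q → O

J, W, T, U, K, H, X, F, V, R, S, L, I, N, M, G, Q, P, O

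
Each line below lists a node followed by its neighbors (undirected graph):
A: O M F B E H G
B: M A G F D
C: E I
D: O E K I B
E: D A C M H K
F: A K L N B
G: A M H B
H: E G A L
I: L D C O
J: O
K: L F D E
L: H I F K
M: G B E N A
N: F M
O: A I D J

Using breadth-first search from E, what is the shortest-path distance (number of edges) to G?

2

Level 0: E
Level 1: A, C, D, H, K, M
Level 2: B, F, G, I, L, N, O
Level 3: J
G first appears at level 2.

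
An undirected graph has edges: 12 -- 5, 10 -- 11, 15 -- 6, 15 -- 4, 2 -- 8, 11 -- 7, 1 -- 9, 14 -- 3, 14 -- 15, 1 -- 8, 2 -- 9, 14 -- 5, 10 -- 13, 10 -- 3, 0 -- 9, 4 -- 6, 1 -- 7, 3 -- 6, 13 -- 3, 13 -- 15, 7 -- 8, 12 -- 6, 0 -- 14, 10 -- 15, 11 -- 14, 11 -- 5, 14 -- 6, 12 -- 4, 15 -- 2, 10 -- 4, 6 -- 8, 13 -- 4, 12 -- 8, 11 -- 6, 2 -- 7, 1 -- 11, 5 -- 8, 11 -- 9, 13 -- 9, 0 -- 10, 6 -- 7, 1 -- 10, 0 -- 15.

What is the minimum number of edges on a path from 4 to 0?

2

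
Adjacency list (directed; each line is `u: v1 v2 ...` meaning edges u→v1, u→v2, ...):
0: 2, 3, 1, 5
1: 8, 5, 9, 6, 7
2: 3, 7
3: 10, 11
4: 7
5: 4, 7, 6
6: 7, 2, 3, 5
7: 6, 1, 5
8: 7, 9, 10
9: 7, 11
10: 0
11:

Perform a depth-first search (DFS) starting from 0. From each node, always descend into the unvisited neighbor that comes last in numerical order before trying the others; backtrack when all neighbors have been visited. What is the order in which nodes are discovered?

Visit 0
0 → 5
5 → 7
7 → 6
6 → 3
3 → 11
3 → 10
6 → 2
7 → 1
1 → 9
1 → 8
5 → 4

0 → 5 → 7 → 6 → 3 → 11 → 10 → 2 → 1 → 9 → 8 → 4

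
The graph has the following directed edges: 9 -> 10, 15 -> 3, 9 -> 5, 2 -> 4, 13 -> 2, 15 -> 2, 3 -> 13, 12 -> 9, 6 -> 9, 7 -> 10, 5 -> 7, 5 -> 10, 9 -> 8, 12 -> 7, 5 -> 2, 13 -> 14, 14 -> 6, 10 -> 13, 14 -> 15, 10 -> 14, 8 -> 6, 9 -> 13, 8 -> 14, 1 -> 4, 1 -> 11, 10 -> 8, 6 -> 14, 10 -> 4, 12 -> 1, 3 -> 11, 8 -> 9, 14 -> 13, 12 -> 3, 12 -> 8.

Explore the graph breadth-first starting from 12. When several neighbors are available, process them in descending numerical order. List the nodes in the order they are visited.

Visit 12; enqueue 9, 8, 7, 3, 1 → queue [9, 8, 7, 3, 1]
Visit 9; enqueue 13, 10, 5 → queue [8, 7, 3, 1, 13, 10, 5]
Visit 8; enqueue 14, 6 → queue [7, 3, 1, 13, 10, 5, 14, 6]
Visit 7 → queue [3, 1, 13, 10, 5, 14, 6]
Visit 3; enqueue 11 → queue [1, 13, 10, 5, 14, 6, 11]
Visit 1; enqueue 4 → queue [13, 10, 5, 14, 6, 11, 4]
Visit 13; enqueue 2 → queue [10, 5, 14, 6, 11, 4, 2]
Visit 10 → queue [5, 14, 6, 11, 4, 2]
Visit 5 → queue [14, 6, 11, 4, 2]
Visit 14; enqueue 15 → queue [6, 11, 4, 2, 15]
Visit 6 → queue [11, 4, 2, 15]
Visit 11 → queue [4, 2, 15]
Visit 4 → queue [2, 15]
Visit 2 → queue [15]
Visit 15 → queue []

12 → 9 → 8 → 7 → 3 → 1 → 13 → 10 → 5 → 14 → 6 → 11 → 4 → 2 → 15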